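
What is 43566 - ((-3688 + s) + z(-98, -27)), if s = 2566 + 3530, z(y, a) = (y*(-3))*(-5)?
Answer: 42628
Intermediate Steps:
z(y, a) = 15*y (z(y, a) = -3*y*(-5) = 15*y)
s = 6096
43566 - ((-3688 + s) + z(-98, -27)) = 43566 - ((-3688 + 6096) + 15*(-98)) = 43566 - (2408 - 1470) = 43566 - 1*938 = 43566 - 938 = 42628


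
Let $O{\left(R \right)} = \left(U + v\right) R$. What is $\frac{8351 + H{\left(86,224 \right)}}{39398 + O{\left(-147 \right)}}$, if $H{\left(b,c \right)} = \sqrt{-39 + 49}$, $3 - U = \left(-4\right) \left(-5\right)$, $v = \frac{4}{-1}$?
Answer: $\frac{8351}{42485} + \frac{\sqrt{10}}{42485} \approx 0.19664$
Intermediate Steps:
$v = -4$ ($v = 4 \left(-1\right) = -4$)
$U = -17$ ($U = 3 - \left(-4\right) \left(-5\right) = 3 - 20 = -17$)
$H{\left(b,c \right)} = \sqrt{10}$
$O{\left(R \right)} = - 21 R$ ($O{\left(R \right)} = \left(-17 - 4\right) R = - 21 R$)
$\frac{8351 + H{\left(86,224 \right)}}{39398 + O{\left(-147 \right)}} = \frac{8351 + \sqrt{10}}{39398 - -3087} = \frac{8351 + \sqrt{10}}{39398 + 3087} = \frac{8351 + \sqrt{10}}{42485} = \left(8351 + \sqrt{10}\right) \frac{1}{42485} = \frac{8351}{42485} + \frac{\sqrt{10}}{42485}$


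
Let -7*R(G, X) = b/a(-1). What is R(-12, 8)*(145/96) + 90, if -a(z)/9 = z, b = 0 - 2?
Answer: 272305/3024 ≈ 90.048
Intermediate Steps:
b = -2
a(z) = -9*z
R(G, X) = 2/63 (R(G, X) = -(-2)/(7*((-9*(-1)))) = -(-2)/(7*9) = -(-2)/63 = -⅐*(-2/9) = 2/63)
R(-12, 8)*(145/96) + 90 = 2*(145/96)/63 + 90 = 2*(145*(1/96))/63 + 90 = (2/63)*(145/96) + 90 = 145/3024 + 90 = 272305/3024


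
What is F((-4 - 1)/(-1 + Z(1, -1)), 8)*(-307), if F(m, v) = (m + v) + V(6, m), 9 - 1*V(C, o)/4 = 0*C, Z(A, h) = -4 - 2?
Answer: -96091/7 ≈ -13727.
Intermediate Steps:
Z(A, h) = -6
V(C, o) = 36 (V(C, o) = 36 - 0*C = 36 - 4*0 = 36 + 0 = 36)
F(m, v) = 36 + m + v (F(m, v) = (m + v) + 36 = 36 + m + v)
F((-4 - 1)/(-1 + Z(1, -1)), 8)*(-307) = (36 + (-4 - 1)/(-1 - 6) + 8)*(-307) = (36 - 5/(-7) + 8)*(-307) = (36 - 5*(-⅐) + 8)*(-307) = (36 + 5/7 + 8)*(-307) = (313/7)*(-307) = -96091/7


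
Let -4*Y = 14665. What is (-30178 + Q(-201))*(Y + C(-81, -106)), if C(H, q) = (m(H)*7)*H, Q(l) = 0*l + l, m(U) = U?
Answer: -5135357297/4 ≈ -1.2838e+9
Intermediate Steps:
Y = -14665/4 (Y = -¼*14665 = -14665/4 ≈ -3666.3)
Q(l) = l (Q(l) = 0 + l = l)
C(H, q) = 7*H² (C(H, q) = (H*7)*H = (7*H)*H = 7*H²)
(-30178 + Q(-201))*(Y + C(-81, -106)) = (-30178 - 201)*(-14665/4 + 7*(-81)²) = -30379*(-14665/4 + 7*6561) = -30379*(-14665/4 + 45927) = -30379*169043/4 = -5135357297/4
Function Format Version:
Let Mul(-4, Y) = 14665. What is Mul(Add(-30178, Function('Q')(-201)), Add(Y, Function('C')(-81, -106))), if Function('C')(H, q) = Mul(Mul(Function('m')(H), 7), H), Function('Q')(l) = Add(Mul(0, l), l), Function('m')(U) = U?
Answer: Rational(-5135357297, 4) ≈ -1.2838e+9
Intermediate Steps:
Y = Rational(-14665, 4) (Y = Mul(Rational(-1, 4), 14665) = Rational(-14665, 4) ≈ -3666.3)
Function('Q')(l) = l (Function('Q')(l) = Add(0, l) = l)
Function('C')(H, q) = Mul(7, Pow(H, 2)) (Function('C')(H, q) = Mul(Mul(H, 7), H) = Mul(Mul(7, H), H) = Mul(7, Pow(H, 2)))
Mul(Add(-30178, Function('Q')(-201)), Add(Y, Function('C')(-81, -106))) = Mul(Add(-30178, -201), Add(Rational(-14665, 4), Mul(7, Pow(-81, 2)))) = Mul(-30379, Add(Rational(-14665, 4), Mul(7, 6561))) = Mul(-30379, Add(Rational(-14665, 4), 45927)) = Mul(-30379, Rational(169043, 4)) = Rational(-5135357297, 4)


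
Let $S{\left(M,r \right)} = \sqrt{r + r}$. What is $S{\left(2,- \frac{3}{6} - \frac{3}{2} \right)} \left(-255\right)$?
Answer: $- 510 i \approx - 510.0 i$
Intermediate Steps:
$S{\left(M,r \right)} = \sqrt{2} \sqrt{r}$ ($S{\left(M,r \right)} = \sqrt{2 r} = \sqrt{2} \sqrt{r}$)
$S{\left(2,- \frac{3}{6} - \frac{3}{2} \right)} \left(-255\right) = \sqrt{2} \sqrt{- \frac{3}{6} - \frac{3}{2}} \left(-255\right) = \sqrt{2} \sqrt{\left(-3\right) \frac{1}{6} - \frac{3}{2}} \left(-255\right) = \sqrt{2} \sqrt{- \frac{1}{2} - \frac{3}{2}} \left(-255\right) = \sqrt{2} \sqrt{-2} \left(-255\right) = \sqrt{2} i \sqrt{2} \left(-255\right) = 2 i \left(-255\right) = - 510 i$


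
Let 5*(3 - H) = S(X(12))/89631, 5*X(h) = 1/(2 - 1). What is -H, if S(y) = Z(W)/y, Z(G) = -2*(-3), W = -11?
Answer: -89629/29877 ≈ -2.9999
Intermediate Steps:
X(h) = ⅕ (X(h) = 1/(5*(2 - 1)) = (⅕)/1 = (⅕)*1 = ⅕)
Z(G) = 6
S(y) = 6/y
H = 89629/29877 (H = 3 - 6/(⅕)/(5*89631) = 3 - 6*5/(5*89631) = 3 - 6/89631 = 3 - ⅕*10/29877 = 3 - 2/29877 = 89629/29877 ≈ 2.9999)
-H = -1*89629/29877 = -89629/29877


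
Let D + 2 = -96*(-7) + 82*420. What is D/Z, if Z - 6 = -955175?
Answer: -35110/955169 ≈ -0.036758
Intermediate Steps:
Z = -955169 (Z = 6 - 955175 = -955169)
D = 35110 (D = -2 + (-96*(-7) + 82*420) = -2 + (-16*(-42) + 34440) = -2 + (672 + 34440) = -2 + 35112 = 35110)
D/Z = 35110/(-955169) = 35110*(-1/955169) = -35110/955169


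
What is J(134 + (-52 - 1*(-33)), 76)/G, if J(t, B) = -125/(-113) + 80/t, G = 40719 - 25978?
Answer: 4683/38311859 ≈ 0.00012223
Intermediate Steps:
G = 14741
J(t, B) = 125/113 + 80/t (J(t, B) = -125*(-1/113) + 80/t = 125/113 + 80/t)
J(134 + (-52 - 1*(-33)), 76)/G = (125/113 + 80/(134 + (-52 - 1*(-33))))/14741 = (125/113 + 80/(134 + (-52 + 33)))*(1/14741) = (125/113 + 80/(134 - 19))*(1/14741) = (125/113 + 80/115)*(1/14741) = (125/113 + 80*(1/115))*(1/14741) = (125/113 + 16/23)*(1/14741) = (4683/2599)*(1/14741) = 4683/38311859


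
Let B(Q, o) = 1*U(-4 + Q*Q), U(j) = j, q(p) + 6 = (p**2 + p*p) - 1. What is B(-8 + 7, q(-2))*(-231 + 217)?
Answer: 42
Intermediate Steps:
q(p) = -7 + 2*p**2 (q(p) = -6 + ((p**2 + p*p) - 1) = -6 + ((p**2 + p**2) - 1) = -6 + (2*p**2 - 1) = -6 + (-1 + 2*p**2) = -7 + 2*p**2)
B(Q, o) = -4 + Q**2 (B(Q, o) = 1*(-4 + Q*Q) = 1*(-4 + Q**2) = -4 + Q**2)
B(-8 + 7, q(-2))*(-231 + 217) = (-4 + (-8 + 7)**2)*(-231 + 217) = (-4 + (-1)**2)*(-14) = (-4 + 1)*(-14) = -3*(-14) = 42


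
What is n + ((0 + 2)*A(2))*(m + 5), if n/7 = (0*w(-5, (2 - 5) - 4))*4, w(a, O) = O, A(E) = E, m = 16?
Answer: 84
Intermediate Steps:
n = 0 (n = 7*((0*((2 - 5) - 4))*4) = 7*((0*(-3 - 4))*4) = 7*((0*(-7))*4) = 7*(0*4) = 7*0 = 0)
n + ((0 + 2)*A(2))*(m + 5) = 0 + ((0 + 2)*2)*(16 + 5) = 0 + (2*2)*21 = 0 + 4*21 = 0 + 84 = 84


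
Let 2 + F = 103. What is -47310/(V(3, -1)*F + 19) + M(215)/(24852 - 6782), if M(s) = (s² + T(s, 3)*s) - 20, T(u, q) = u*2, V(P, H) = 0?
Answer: -8971129/3614 ≈ -2482.3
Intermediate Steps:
F = 101 (F = -2 + 103 = 101)
T(u, q) = 2*u
M(s) = -20 + 3*s² (M(s) = (s² + (2*s)*s) - 20 = (s² + 2*s²) - 20 = 3*s² - 20 = -20 + 3*s²)
-47310/(V(3, -1)*F + 19) + M(215)/(24852 - 6782) = -47310/(0*101 + 19) + (-20 + 3*215²)/(24852 - 6782) = -47310/(0 + 19) + (-20 + 3*46225)/18070 = -47310/19 + (-20 + 138675)*(1/18070) = -47310*1/19 + 138655*(1/18070) = -2490 + 27731/3614 = -8971129/3614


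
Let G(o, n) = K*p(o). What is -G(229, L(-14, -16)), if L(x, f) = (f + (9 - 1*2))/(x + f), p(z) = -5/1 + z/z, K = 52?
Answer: 208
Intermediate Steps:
p(z) = -4 (p(z) = -5*1 + 1 = -5 + 1 = -4)
L(x, f) = (7 + f)/(f + x) (L(x, f) = (f + (9 - 2))/(f + x) = (f + 7)/(f + x) = (7 + f)/(f + x))
G(o, n) = -208 (G(o, n) = 52*(-4) = -208)
-G(229, L(-14, -16)) = -1*(-208) = 208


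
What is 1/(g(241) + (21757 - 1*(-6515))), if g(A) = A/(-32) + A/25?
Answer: 800/22619287 ≈ 3.5368e-5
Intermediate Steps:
g(A) = 7*A/800 (g(A) = A*(-1/32) + A*(1/25) = -A/32 + A/25 = 7*A/800)
1/(g(241) + (21757 - 1*(-6515))) = 1/((7/800)*241 + (21757 - 1*(-6515))) = 1/(1687/800 + (21757 + 6515)) = 1/(1687/800 + 28272) = 1/(22619287/800) = 800/22619287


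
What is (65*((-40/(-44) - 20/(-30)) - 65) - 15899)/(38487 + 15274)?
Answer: -660712/1774113 ≈ -0.37242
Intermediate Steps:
(65*((-40/(-44) - 20/(-30)) - 65) - 15899)/(38487 + 15274) = (65*((-40*(-1/44) - 20*(-1/30)) - 65) - 15899)/53761 = (65*((10/11 + 2/3) - 65) - 15899)*(1/53761) = (65*(52/33 - 65) - 15899)*(1/53761) = (65*(-2093/33) - 15899)*(1/53761) = (-136045/33 - 15899)*(1/53761) = -660712/33*1/53761 = -660712/1774113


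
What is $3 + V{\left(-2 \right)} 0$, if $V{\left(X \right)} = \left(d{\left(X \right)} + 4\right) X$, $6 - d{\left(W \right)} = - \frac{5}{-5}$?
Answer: $3$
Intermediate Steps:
$d{\left(W \right)} = 5$ ($d{\left(W \right)} = 6 - - \frac{5}{-5} = 6 - \left(-5\right) \left(- \frac{1}{5}\right) = 6 - 1 = 5$)
$V{\left(X \right)} = 9 X$ ($V{\left(X \right)} = \left(5 + 4\right) X = 9 X$)
$3 + V{\left(-2 \right)} 0 = 3 + 9 \left(-2\right) 0 = 3 - 0 = 3 + 0 = 3$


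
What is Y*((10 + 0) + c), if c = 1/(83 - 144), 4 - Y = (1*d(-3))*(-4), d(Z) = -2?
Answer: -2436/61 ≈ -39.934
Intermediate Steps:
Y = -4 (Y = 4 - 1*(-2)*(-4) = 4 - (-2)*(-4) = 4 - 1*8 = 4 - 8 = -4)
c = -1/61 (c = 1/(-61) = -1/61 ≈ -0.016393)
Y*((10 + 0) + c) = -4*((10 + 0) - 1/61) = -4*(10 - 1/61) = -4*609/61 = -2436/61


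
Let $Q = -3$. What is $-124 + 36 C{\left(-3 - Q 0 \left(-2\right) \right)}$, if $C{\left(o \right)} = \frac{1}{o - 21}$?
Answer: $- \frac{251}{2} \approx -125.5$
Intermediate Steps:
$C{\left(o \right)} = \frac{1}{-21 + o}$
$-124 + 36 C{\left(-3 - Q 0 \left(-2\right) \right)} = -124 + \frac{36}{-21 - \left(3 + \left(-3\right) 0 \left(-2\right)\right)} = -124 + \frac{36}{-21 - \left(3 + 0 \left(-2\right)\right)} = -124 + \frac{36}{-21 - 3} = -124 + \frac{36}{-24} = -124 + 36 \left(- \frac{1}{24}\right) = -124 - \frac{3}{2} = - \frac{251}{2}$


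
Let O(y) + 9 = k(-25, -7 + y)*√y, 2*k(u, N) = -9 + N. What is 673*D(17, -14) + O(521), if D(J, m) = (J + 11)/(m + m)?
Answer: -682 + 505*√521/2 ≈ 5081.4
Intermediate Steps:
D(J, m) = (11 + J)/(2*m) (D(J, m) = (11 + J)/((2*m)) = (11 + J)*(1/(2*m)) = (11 + J)/(2*m))
k(u, N) = -9/2 + N/2 (k(u, N) = (-9 + N)/2 = -9/2 + N/2)
O(y) = -9 + √y*(-8 + y/2) (O(y) = -9 + (-9/2 + (-7 + y)/2)*√y = -9 + (-9/2 + (-7/2 + y/2))*√y = -9 + (-8 + y/2)*√y = -9 + √y*(-8 + y/2))
673*D(17, -14) + O(521) = 673*((½)*(11 + 17)/(-14)) + (-9 + √521*(-16 + 521)/2) = 673*((½)*(-1/14)*28) + (-9 + (½)*√521*505) = 673*(-1) + (-9 + 505*√521/2) = -673 + (-9 + 505*√521/2) = -682 + 505*√521/2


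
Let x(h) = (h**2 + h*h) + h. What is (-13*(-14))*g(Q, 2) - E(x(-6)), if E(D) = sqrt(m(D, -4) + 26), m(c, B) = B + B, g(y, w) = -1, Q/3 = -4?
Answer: -182 - 3*sqrt(2) ≈ -186.24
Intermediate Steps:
Q = -12 (Q = 3*(-4) = -12)
m(c, B) = 2*B
x(h) = h + 2*h**2 (x(h) = (h**2 + h**2) + h = 2*h**2 + h = h + 2*h**2)
E(D) = 3*sqrt(2) (E(D) = sqrt(2*(-4) + 26) = sqrt(-8 + 26) = sqrt(18) = 3*sqrt(2))
(-13*(-14))*g(Q, 2) - E(x(-6)) = -13*(-14)*(-1) - 3*sqrt(2) = 182*(-1) - 3*sqrt(2) = -182 - 3*sqrt(2)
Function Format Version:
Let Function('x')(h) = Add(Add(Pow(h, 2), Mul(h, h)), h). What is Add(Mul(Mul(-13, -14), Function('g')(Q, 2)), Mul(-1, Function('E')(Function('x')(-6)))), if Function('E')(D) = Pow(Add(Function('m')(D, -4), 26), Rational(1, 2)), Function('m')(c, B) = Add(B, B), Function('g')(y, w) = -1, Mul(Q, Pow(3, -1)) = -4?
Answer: Add(-182, Mul(-3, Pow(2, Rational(1, 2)))) ≈ -186.24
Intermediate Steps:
Q = -12 (Q = Mul(3, -4) = -12)
Function('m')(c, B) = Mul(2, B)
Function('x')(h) = Add(h, Mul(2, Pow(h, 2))) (Function('x')(h) = Add(Add(Pow(h, 2), Pow(h, 2)), h) = Add(Mul(2, Pow(h, 2)), h) = Add(h, Mul(2, Pow(h, 2))))
Function('E')(D) = Mul(3, Pow(2, Rational(1, 2))) (Function('E')(D) = Pow(Add(Mul(2, -4), 26), Rational(1, 2)) = Pow(Add(-8, 26), Rational(1, 2)) = Pow(18, Rational(1, 2)) = Mul(3, Pow(2, Rational(1, 2))))
Add(Mul(Mul(-13, -14), Function('g')(Q, 2)), Mul(-1, Function('E')(Function('x')(-6)))) = Add(Mul(Mul(-13, -14), -1), Mul(-1, Mul(3, Pow(2, Rational(1, 2))))) = Add(Mul(182, -1), Mul(-3, Pow(2, Rational(1, 2)))) = Add(-182, Mul(-3, Pow(2, Rational(1, 2))))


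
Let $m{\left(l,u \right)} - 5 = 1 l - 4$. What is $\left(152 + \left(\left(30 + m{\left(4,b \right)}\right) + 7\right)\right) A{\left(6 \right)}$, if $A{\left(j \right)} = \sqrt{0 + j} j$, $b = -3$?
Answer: $1164 \sqrt{6} \approx 2851.2$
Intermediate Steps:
$m{\left(l,u \right)} = 1 + l$ ($m{\left(l,u \right)} = 5 + \left(1 l - 4\right) = 5 + \left(l - 4\right) = 5 + \left(-4 + l\right) = 1 + l$)
$A{\left(j \right)} = j^{\frac{3}{2}}$ ($A{\left(j \right)} = \sqrt{j} j = j^{\frac{3}{2}}$)
$\left(152 + \left(\left(30 + m{\left(4,b \right)}\right) + 7\right)\right) A{\left(6 \right)} = \left(152 + \left(\left(30 + \left(1 + 4\right)\right) + 7\right)\right) 6^{\frac{3}{2}} = \left(152 + \left(\left(30 + 5\right) + 7\right)\right) 6 \sqrt{6} = \left(152 + \left(35 + 7\right)\right) 6 \sqrt{6} = \left(152 + 42\right) 6 \sqrt{6} = 194 \cdot 6 \sqrt{6} = 1164 \sqrt{6}$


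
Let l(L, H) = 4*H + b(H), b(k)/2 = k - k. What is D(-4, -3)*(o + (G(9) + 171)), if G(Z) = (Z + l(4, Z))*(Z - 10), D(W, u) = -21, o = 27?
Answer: -3213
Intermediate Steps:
b(k) = 0 (b(k) = 2*(k - k) = 2*0 = 0)
l(L, H) = 4*H (l(L, H) = 4*H + 0 = 4*H)
G(Z) = 5*Z*(-10 + Z) (G(Z) = (Z + 4*Z)*(Z - 10) = (5*Z)*(-10 + Z) = 5*Z*(-10 + Z))
D(-4, -3)*(o + (G(9) + 171)) = -21*(27 + (5*9*(-10 + 9) + 171)) = -21*(27 + (5*9*(-1) + 171)) = -21*(27 + (-45 + 171)) = -21*(27 + 126) = -21*153 = -3213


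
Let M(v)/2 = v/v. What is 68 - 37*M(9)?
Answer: -6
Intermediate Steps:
M(v) = 2 (M(v) = 2*(v/v) = 2*1 = 2)
68 - 37*M(9) = 68 - 37*2 = 68 - 74 = -6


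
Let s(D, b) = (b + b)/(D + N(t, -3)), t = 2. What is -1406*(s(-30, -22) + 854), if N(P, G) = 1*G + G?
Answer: -10821982/9 ≈ -1.2024e+6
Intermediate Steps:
N(P, G) = 2*G (N(P, G) = G + G = 2*G)
s(D, b) = 2*b/(-6 + D) (s(D, b) = (b + b)/(D + 2*(-3)) = (2*b)/(D - 6) = (2*b)/(-6 + D) = 2*b/(-6 + D))
-1406*(s(-30, -22) + 854) = -1406*(2*(-22)/(-6 - 30) + 854) = -1406*(2*(-22)/(-36) + 854) = -1406*(2*(-22)*(-1/36) + 854) = -1406*(11/9 + 854) = -1406*7697/9 = -10821982/9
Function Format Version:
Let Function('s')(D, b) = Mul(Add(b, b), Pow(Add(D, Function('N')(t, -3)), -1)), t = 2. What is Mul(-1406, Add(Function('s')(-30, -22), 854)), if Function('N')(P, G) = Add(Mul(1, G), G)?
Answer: Rational(-10821982, 9) ≈ -1.2024e+6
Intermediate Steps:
Function('N')(P, G) = Mul(2, G) (Function('N')(P, G) = Add(G, G) = Mul(2, G))
Function('s')(D, b) = Mul(2, b, Pow(Add(-6, D), -1)) (Function('s')(D, b) = Mul(Add(b, b), Pow(Add(D, Mul(2, -3)), -1)) = Mul(Mul(2, b), Pow(Add(D, -6), -1)) = Mul(Mul(2, b), Pow(Add(-6, D), -1)) = Mul(2, b, Pow(Add(-6, D), -1)))
Mul(-1406, Add(Function('s')(-30, -22), 854)) = Mul(-1406, Add(Mul(2, -22, Pow(Add(-6, -30), -1)), 854)) = Mul(-1406, Add(Mul(2, -22, Pow(-36, -1)), 854)) = Mul(-1406, Add(Mul(2, -22, Rational(-1, 36)), 854)) = Mul(-1406, Add(Rational(11, 9), 854)) = Mul(-1406, Rational(7697, 9)) = Rational(-10821982, 9)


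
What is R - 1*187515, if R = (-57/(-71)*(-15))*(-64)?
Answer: -13258845/71 ≈ -1.8674e+5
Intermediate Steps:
R = 54720/71 (R = (-57*(-1/71)*(-15))*(-64) = ((57/71)*(-15))*(-64) = -855/71*(-64) = 54720/71 ≈ 770.70)
R - 1*187515 = 54720/71 - 1*187515 = 54720/71 - 187515 = -13258845/71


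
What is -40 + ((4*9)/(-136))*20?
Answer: -770/17 ≈ -45.294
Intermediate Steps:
-40 + ((4*9)/(-136))*20 = -40 + (36*(-1/136))*20 = -40 - 9/34*20 = -40 - 90/17 = -770/17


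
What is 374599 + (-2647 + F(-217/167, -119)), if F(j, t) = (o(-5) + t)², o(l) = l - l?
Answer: 386113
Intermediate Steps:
o(l) = 0
F(j, t) = t² (F(j, t) = (0 + t)² = t²)
374599 + (-2647 + F(-217/167, -119)) = 374599 + (-2647 + (-119)²) = 374599 + (-2647 + 14161) = 374599 + 11514 = 386113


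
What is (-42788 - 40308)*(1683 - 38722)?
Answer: 3077792744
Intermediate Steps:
(-42788 - 40308)*(1683 - 38722) = -83096*(-37039) = 3077792744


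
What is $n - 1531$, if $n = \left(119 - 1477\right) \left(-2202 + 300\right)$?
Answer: $2581385$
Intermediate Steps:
$n = 2582916$ ($n = \left(-1358\right) \left(-1902\right) = 2582916$)
$n - 1531 = 2582916 - 1531 = 2581385$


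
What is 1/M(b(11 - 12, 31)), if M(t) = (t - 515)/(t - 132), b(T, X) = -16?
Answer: 148/531 ≈ 0.27872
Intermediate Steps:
M(t) = (-515 + t)/(-132 + t)
1/M(b(11 - 12, 31)) = 1/((-515 - 16)/(-132 - 16)) = 1/(-531/(-148)) = 1/(-1/148*(-531)) = 1/(531/148) = 148/531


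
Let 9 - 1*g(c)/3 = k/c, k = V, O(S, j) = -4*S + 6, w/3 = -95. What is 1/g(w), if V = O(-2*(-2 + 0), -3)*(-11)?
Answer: 19/535 ≈ 0.035514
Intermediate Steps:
w = -285 (w = 3*(-95) = -285)
O(S, j) = 6 - 4*S
V = 110 (V = (6 - (-8)*(-2 + 0))*(-11) = (6 - (-8)*(-2))*(-11) = (6 - 4*4)*(-11) = (6 - 16)*(-11) = -10*(-11) = 110)
k = 110
g(c) = 27 - 330/c
1/g(w) = 1/(27 - 330/(-285)) = 1/(27 - 330*(-1/285)) = 1/(27 + 22/19) = 1/(535/19) = 19/535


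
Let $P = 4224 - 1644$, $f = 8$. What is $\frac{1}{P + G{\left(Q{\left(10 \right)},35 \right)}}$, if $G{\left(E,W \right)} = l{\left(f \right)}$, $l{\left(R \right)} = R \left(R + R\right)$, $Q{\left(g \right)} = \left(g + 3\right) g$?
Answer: $\frac{1}{2708} \approx 0.00036928$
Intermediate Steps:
$Q{\left(g \right)} = g \left(3 + g\right)$ ($Q{\left(g \right)} = \left(3 + g\right) g = g \left(3 + g\right)$)
$l{\left(R \right)} = 2 R^{2}$ ($l{\left(R \right)} = R 2 R = 2 R^{2}$)
$G{\left(E,W \right)} = 128$ ($G{\left(E,W \right)} = 2 \cdot 8^{2} = 2 \cdot 64 = 128$)
$P = 2580$ ($P = 4224 - 1644 = 2580$)
$\frac{1}{P + G{\left(Q{\left(10 \right)},35 \right)}} = \frac{1}{2580 + 128} = \frac{1}{2708}$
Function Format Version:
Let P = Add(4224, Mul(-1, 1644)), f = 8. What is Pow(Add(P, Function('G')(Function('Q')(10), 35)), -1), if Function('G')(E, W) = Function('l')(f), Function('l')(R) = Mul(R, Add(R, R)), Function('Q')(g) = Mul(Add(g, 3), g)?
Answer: Rational(1, 2708) ≈ 0.00036928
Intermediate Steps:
Function('Q')(g) = Mul(g, Add(3, g)) (Function('Q')(g) = Mul(Add(3, g), g) = Mul(g, Add(3, g)))
Function('l')(R) = Mul(2, Pow(R, 2)) (Function('l')(R) = Mul(R, Mul(2, R)) = Mul(2, Pow(R, 2)))
Function('G')(E, W) = 128 (Function('G')(E, W) = Mul(2, Pow(8, 2)) = Mul(2, 64) = 128)
P = 2580 (P = Add(4224, -1644) = 2580)
Pow(Add(P, Function('G')(Function('Q')(10), 35)), -1) = Pow(Add(2580, 128), -1) = Pow(2708, -1) = Rational(1, 2708)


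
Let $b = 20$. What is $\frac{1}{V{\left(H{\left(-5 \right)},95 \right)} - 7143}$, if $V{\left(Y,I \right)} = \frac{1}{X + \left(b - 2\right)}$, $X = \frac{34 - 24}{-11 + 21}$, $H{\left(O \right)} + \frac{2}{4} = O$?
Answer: $- \frac{19}{135716} \approx -0.00014$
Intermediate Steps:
$H{\left(O \right)} = - \frac{1}{2} + O$
$X = 1$ ($X = \frac{10}{10} = 10 \cdot \frac{1}{10} = 1$)
$V{\left(Y,I \right)} = \frac{1}{19}$ ($V{\left(Y,I \right)} = \frac{1}{1 + \left(20 - 2\right)} = \frac{1}{1 + 18} = \frac{1}{19}$)
$\frac{1}{V{\left(H{\left(-5 \right)},95 \right)} - 7143} = \frac{1}{\frac{1}{19} - 7143} = \frac{1}{- \frac{135716}{19}} = - \frac{19}{135716}$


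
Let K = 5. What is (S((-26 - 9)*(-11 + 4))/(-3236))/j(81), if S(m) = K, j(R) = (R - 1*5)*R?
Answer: -5/19920816 ≈ -2.5099e-7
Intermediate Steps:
j(R) = R*(-5 + R) (j(R) = (R - 5)*R = (-5 + R)*R = R*(-5 + R))
S(m) = 5
(S((-26 - 9)*(-11 + 4))/(-3236))/j(81) = (5/(-3236))/((81*(-5 + 81))) = (5*(-1/3236))/((81*76)) = -5/3236/6156 = -5/3236*1/6156 = -5/19920816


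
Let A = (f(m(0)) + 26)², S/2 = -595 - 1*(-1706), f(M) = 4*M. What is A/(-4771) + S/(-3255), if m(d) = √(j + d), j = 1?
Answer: -13530662/15529605 ≈ -0.87128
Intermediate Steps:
m(d) = √(1 + d)
S = 2222 (S = 2*(-595 - 1*(-1706)) = 2*(-595 + 1706) = 2*1111 = 2222)
A = 900 (A = (4*√(1 + 0) + 26)² = (4*√1 + 26)² = (4*1 + 26)² = (4 + 26)² = 30² = 900)
A/(-4771) + S/(-3255) = 900/(-4771) + 2222/(-3255) = 900*(-1/4771) + 2222*(-1/3255) = -900/4771 - 2222/3255 = -13530662/15529605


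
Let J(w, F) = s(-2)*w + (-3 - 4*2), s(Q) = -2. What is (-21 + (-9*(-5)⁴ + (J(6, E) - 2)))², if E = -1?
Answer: 32160241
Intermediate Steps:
J(w, F) = -11 - 2*w (J(w, F) = -2*w + (-3 - 4*2) = -2*w + (-3 - 8) = -2*w - 11 = -11 - 2*w)
(-21 + (-9*(-5)⁴ + (J(6, E) - 2)))² = (-21 + (-9*(-5)⁴ + ((-11 - 2*6) - 2)))² = (-21 + (-9*625 + ((-11 - 12) - 2)))² = (-21 + (-5625 + (-23 - 2)))² = (-21 + (-5625 - 25))² = (-21 - 5650)² = (-5671)² = 32160241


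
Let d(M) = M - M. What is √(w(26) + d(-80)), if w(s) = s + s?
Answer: 2*√13 ≈ 7.2111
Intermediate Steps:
d(M) = 0
w(s) = 2*s
√(w(26) + d(-80)) = √(2*26 + 0) = √(52 + 0) = √52 = 2*√13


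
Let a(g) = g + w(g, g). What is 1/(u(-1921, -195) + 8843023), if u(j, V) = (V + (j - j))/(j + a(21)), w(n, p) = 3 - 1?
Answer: 146/1291081373 ≈ 1.1308e-7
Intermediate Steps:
w(n, p) = 2
a(g) = 2 + g (a(g) = g + 2 = 2 + g)
u(j, V) = V/(23 + j) (u(j, V) = (V + (j - j))/(j + (2 + 21)) = (V + 0)/(j + 23) = V/(23 + j))
1/(u(-1921, -195) + 8843023) = 1/(-195/(23 - 1921) + 8843023) = 1/(-195/(-1898) + 8843023) = 1/(-195*(-1/1898) + 8843023) = 1/(15/146 + 8843023) = 1/(1291081373/146) = 146/1291081373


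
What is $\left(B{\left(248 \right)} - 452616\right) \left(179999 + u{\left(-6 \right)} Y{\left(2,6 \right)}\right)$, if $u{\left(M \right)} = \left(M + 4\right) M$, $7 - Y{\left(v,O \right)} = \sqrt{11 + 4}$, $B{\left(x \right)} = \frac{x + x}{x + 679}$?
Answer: $- \frac{75558241166488}{927} + \frac{1678298144 \sqrt{15}}{309} \approx -8.1487 \cdot 10^{10}$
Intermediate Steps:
$B{\left(x \right)} = \frac{2 x}{679 + x}$
$Y{\left(v,O \right)} = 7 - \sqrt{15}$ ($Y{\left(v,O \right)} = 7 - \sqrt{11 + 4} = 7 - \sqrt{15}$)
$u{\left(M \right)} = M \left(4 + M\right)$ ($u{\left(M \right)} = \left(4 + M\right) M = M \left(4 + M\right)$)
$\left(B{\left(248 \right)} - 452616\right) \left(179999 + u{\left(-6 \right)} Y{\left(2,6 \right)}\right) = \left(2 \cdot 248 \frac{1}{679 + 248} - 452616\right) \left(179999 + - 6 \left(4 - 6\right) \left(7 - \sqrt{15}\right)\right) = \left(2 \cdot 248 \cdot \frac{1}{927} - 452616\right) \left(179999 + \left(-6\right) \left(-2\right) \left(7 - \sqrt{15}\right)\right) = \left(2 \cdot 248 \cdot \frac{1}{927} - 452616\right) \left(179999 + 12 \left(7 - \sqrt{15}\right)\right) = \left(\frac{496}{927} - 452616\right) \left(179999 + \left(84 - 12 \sqrt{15}\right)\right) = - \frac{419574536 \left(180083 - 12 \sqrt{15}\right)}{927} = - \frac{75558241166488}{927} + \frac{1678298144 \sqrt{15}}{309}$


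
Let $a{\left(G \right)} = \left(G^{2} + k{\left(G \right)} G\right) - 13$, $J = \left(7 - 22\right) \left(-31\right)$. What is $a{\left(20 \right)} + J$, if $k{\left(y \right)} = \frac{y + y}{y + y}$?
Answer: $872$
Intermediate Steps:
$J = 465$ ($J = \left(-15\right) \left(-31\right) = 465$)
$k{\left(y \right)} = 1$ ($k{\left(y \right)} = \frac{2 y}{2 y} = 2 y \frac{1}{2 y} = 1$)
$a{\left(G \right)} = -13 + G + G^{2}$ ($a{\left(G \right)} = \left(G^{2} + 1 G\right) - 13 = \left(G^{2} + G\right) - 13 = \left(G + G^{2}\right) - 13 = -13 + G + G^{2}$)
$a{\left(20 \right)} + J = \left(-13 + 20 + 20^{2}\right) + 465 = \left(-13 + 20 + 400\right) + 465 = 407 + 465 = 872$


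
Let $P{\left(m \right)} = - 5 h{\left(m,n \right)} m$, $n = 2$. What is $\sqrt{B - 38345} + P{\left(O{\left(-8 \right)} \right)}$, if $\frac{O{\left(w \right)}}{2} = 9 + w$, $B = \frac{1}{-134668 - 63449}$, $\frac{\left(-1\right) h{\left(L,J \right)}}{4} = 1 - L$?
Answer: $-40 + \frac{i \sqrt{167228278404758}}{66039} \approx -40.0 + 195.82 i$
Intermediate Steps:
$h{\left(L,J \right)} = -4 + 4 L$ ($h{\left(L,J \right)} = - 4 \left(1 - L\right) = -4 + 4 L$)
$B = - \frac{1}{198117}$ ($B = \frac{1}{-198117} = - \frac{1}{198117} \approx -5.0475 \cdot 10^{-6}$)
$O{\left(w \right)} = 18 + 2 w$ ($O{\left(w \right)} = 2 \left(9 + w\right) = 18 + 2 w$)
$P{\left(m \right)} = - 5 m \left(-4 + 4 m\right)$ ($P{\left(m \right)} = - 5 \left(-4 + 4 m\right) m = - 5 m \left(-4 + 4 m\right)$)
$\sqrt{B - 38345} + P{\left(O{\left(-8 \right)} \right)} = \sqrt{- \frac{1}{198117} - 38345} + 20 \left(18 + 2 \left(-8\right)\right) \left(1 - \left(18 + 2 \left(-8\right)\right)\right) = \sqrt{- \frac{7596796366}{198117}} + 20 \left(18 - 16\right) \left(1 - \left(18 - 16\right)\right) = \frac{i \sqrt{167228278404758}}{66039} + 20 \cdot 2 \left(1 - 2\right) = \frac{i \sqrt{167228278404758}}{66039} + 20 \cdot 2 \left(-1\right) = \frac{i \sqrt{167228278404758}}{66039} - 40 = -40 + \frac{i \sqrt{167228278404758}}{66039}$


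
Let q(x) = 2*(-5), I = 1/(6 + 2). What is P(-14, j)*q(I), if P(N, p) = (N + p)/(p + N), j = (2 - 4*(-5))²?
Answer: -10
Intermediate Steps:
I = ⅛ (I = 1/8 = ⅛ ≈ 0.12500)
q(x) = -10
j = 484 (j = (2 + 20)² = 22² = 484)
P(N, p) = 1 (P(N, p) = (N + p)/(N + p) = 1)
P(-14, j)*q(I) = 1*(-10) = -10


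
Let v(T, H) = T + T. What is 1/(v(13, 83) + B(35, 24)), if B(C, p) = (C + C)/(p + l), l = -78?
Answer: 27/667 ≈ 0.040480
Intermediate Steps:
v(T, H) = 2*T
B(C, p) = 2*C/(-78 + p) (B(C, p) = (C + C)/(p - 78) = (2*C)/(-78 + p) = 2*C/(-78 + p))
1/(v(13, 83) + B(35, 24)) = 1/(2*13 + 2*35/(-78 + 24)) = 1/(26 + 2*35/(-54)) = 1/(26 + 2*35*(-1/54)) = 1/(26 - 35/27) = 1/(667/27) = 27/667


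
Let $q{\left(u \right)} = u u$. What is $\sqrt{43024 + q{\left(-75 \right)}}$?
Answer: $\sqrt{48649} \approx 220.57$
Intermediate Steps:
$q{\left(u \right)} = u^{2}$
$\sqrt{43024 + q{\left(-75 \right)}} = \sqrt{43024 + \left(-75\right)^{2}} = \sqrt{43024 + 5625} = \sqrt{48649}$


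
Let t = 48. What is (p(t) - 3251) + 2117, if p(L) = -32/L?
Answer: -3404/3 ≈ -1134.7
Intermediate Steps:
(p(t) - 3251) + 2117 = (-32/48 - 3251) + 2117 = (-32*1/48 - 3251) + 2117 = (-⅔ - 3251) + 2117 = -9755/3 + 2117 = -3404/3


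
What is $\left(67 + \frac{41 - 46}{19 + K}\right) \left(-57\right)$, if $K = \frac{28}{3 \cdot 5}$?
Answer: $- \frac{1191072}{313} \approx -3805.3$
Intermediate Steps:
$K = \frac{28}{15} \approx 1.8667$
$\left(67 + \frac{41 - 46}{19 + K}\right) \left(-57\right) = \left(67 + \frac{41 - 46}{19 + \frac{28}{15}}\right) \left(-57\right) = \left(67 - \frac{5}{\frac{313}{15}}\right) \left(-57\right) = \left(67 - \frac{75}{313}\right) \left(-57\right) = \frac{20896}{313} \left(-57\right) = - \frac{1191072}{313}$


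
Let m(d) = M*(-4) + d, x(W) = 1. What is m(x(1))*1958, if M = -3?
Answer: 25454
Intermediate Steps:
m(d) = 12 + d (m(d) = -3*(-4) + d = 12 + d)
m(x(1))*1958 = (12 + 1)*1958 = 13*1958 = 25454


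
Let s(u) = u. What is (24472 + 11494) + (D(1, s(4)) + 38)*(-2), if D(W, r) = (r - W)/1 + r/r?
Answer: 35882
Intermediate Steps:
D(W, r) = 1 + r - W (D(W, r) = (r - W)*1 + 1 = (r - W) + 1 = 1 + r - W)
(24472 + 11494) + (D(1, s(4)) + 38)*(-2) = (24472 + 11494) + ((1 + 4 - 1*1) + 38)*(-2) = 35966 + ((1 + 4 - 1) + 38)*(-2) = 35966 + (4 + 38)*(-2) = 35966 + 42*(-2) = 35966 - 84 = 35882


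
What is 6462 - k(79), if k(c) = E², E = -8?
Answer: 6398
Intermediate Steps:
k(c) = 64 (k(c) = (-8)² = 64)
6462 - k(79) = 6462 - 1*64 = 6462 - 64 = 6398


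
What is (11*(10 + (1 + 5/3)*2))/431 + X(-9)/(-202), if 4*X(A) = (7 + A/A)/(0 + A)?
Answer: 153749/391779 ≈ 0.39244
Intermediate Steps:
X(A) = 2/A (X(A) = ((7 + A/A)/(0 + A))/4 = ((7 + 1)/A)/4 = (8/A)/4 = 2/A)
(11*(10 + (1 + 5/3)*2))/431 + X(-9)/(-202) = (11*(10 + (1 + 5/3)*2))/431 + (2/(-9))/(-202) = (11*(10 + (1 + 5*(⅓))*2))*(1/431) + (2*(-⅑))*(-1/202) = (11*(10 + (1 + 5/3)*2))*(1/431) - 2/9*(-1/202) = (11*(10 + (8/3)*2))*(1/431) + 1/909 = (11*(10 + 16/3))*(1/431) + 1/909 = (11*(46/3))*(1/431) + 1/909 = (506/3)*(1/431) + 1/909 = 506/1293 + 1/909 = 153749/391779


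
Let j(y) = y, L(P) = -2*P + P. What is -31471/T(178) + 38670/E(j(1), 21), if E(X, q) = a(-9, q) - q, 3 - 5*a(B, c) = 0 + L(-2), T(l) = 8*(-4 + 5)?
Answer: -602473/104 ≈ -5793.0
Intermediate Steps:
L(P) = -P
T(l) = 8 (T(l) = 8*1 = 8)
a(B, c) = ⅕ (a(B, c) = ⅗ - (0 - 1*(-2))/5 = ⅗ - (0 + 2)/5 = ⅗ - ⅕*2 = ⅗ - ⅖ = ⅕)
E(X, q) = ⅕ - q
-31471/T(178) + 38670/E(j(1), 21) = -31471/8 + 38670/(⅕ - 1*21) = -31471*⅛ + 38670/(⅕ - 21) = -31471/8 + 38670/(-104/5) = -31471/8 + 38670*(-5/104) = -31471/8 - 96675/52 = -602473/104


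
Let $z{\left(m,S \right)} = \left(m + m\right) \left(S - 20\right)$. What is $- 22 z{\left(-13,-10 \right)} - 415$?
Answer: $-17575$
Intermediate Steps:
$z{\left(m,S \right)} = 2 m \left(-20 + S\right)$
$- 22 z{\left(-13,-10 \right)} - 415 = - 22 \cdot 2 \left(-13\right) \left(-20 - 10\right) - 415 = - 22 \cdot 2 \left(-13\right) \left(-30\right) - 415 = \left(-22\right) 780 - 415 = -17160 - 415 = -17575$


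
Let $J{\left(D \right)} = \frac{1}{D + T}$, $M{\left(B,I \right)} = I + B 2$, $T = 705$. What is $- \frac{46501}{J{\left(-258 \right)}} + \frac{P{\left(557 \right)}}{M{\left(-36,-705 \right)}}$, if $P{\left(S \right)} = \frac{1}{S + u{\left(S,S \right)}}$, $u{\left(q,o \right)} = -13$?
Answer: $- \frac{8785970365537}{422688} \approx -2.0786 \cdot 10^{7}$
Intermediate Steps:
$M{\left(B,I \right)} = I + 2 B$
$J{\left(D \right)} = \frac{1}{705 + D}$ ($J{\left(D \right)} = \frac{1}{D + 705} = \frac{1}{705 + D}$)
$P{\left(S \right)} = \frac{1}{-13 + S}$ ($P{\left(S \right)} = \frac{1}{S - 13} = \frac{1}{-13 + S}$)
$- \frac{46501}{J{\left(-258 \right)}} + \frac{P{\left(557 \right)}}{M{\left(-36,-705 \right)}} = - \frac{46501}{\frac{1}{705 - 258}} + \frac{1}{\left(-13 + 557\right) \left(-705 + 2 \left(-36\right)\right)} = - \frac{46501}{\frac{1}{447}} + \frac{1}{544 \left(-705 - 72\right)} = - 46501 \frac{1}{\frac{1}{447}} + \frac{1}{544 \left(-777\right)} = \left(-46501\right) 447 + \frac{1}{544} \left(- \frac{1}{777}\right) = -20785947 - \frac{1}{422688} = - \frac{8785970365537}{422688}$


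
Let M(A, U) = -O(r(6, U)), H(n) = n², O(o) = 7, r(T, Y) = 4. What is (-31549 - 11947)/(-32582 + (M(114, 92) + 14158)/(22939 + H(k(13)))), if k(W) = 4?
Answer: 998450680/747905659 ≈ 1.3350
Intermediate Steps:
M(A, U) = -7 (M(A, U) = -1*7 = -7)
(-31549 - 11947)/(-32582 + (M(114, 92) + 14158)/(22939 + H(k(13)))) = (-31549 - 11947)/(-32582 + (-7 + 14158)/(22939 + 4²)) = -43496/(-32582 + 14151/(22939 + 16)) = -43496/(-32582 + 14151/22955) = -43496/(-747905659/22955) = -43496*(-22955/747905659) = 998450680/747905659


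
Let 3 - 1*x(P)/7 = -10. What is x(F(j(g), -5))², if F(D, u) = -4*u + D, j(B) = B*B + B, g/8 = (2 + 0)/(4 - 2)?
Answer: 8281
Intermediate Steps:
g = 8 (g = 8*((2 + 0)/(4 - 2)) = 8*(2/2) = 8*(2*(½)) = 8*1 = 8)
j(B) = B + B² (j(B) = B² + B = B + B²)
F(D, u) = D - 4*u
x(P) = 91 (x(P) = 21 - 7*(-10) = 21 + 70 = 91)
x(F(j(g), -5))² = 91² = 8281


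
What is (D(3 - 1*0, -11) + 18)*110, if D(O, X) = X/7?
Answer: 12650/7 ≈ 1807.1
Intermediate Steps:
D(O, X) = X/7 (D(O, X) = X*(⅐) = X/7)
(D(3 - 1*0, -11) + 18)*110 = ((⅐)*(-11) + 18)*110 = (-11/7 + 18)*110 = (115/7)*110 = 12650/7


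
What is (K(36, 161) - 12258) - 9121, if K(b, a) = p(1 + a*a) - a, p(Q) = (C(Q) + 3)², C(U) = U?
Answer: 672084085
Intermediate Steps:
p(Q) = (3 + Q)² (p(Q) = (Q + 3)² = (3 + Q)²)
K(b, a) = (4 + a²)² - a (K(b, a) = (3 + (1 + a*a))² - a = (3 + (1 + a²))² - a = (4 + a²)² - a)
(K(36, 161) - 12258) - 9121 = (((4 + 161²)² - 1*161) - 12258) - 9121 = (((4 + 25921)² - 161) - 12258) - 9121 = ((25925² - 161) - 12258) - 9121 = ((672105625 - 161) - 12258) - 9121 = (672105464 - 12258) - 9121 = 672093206 - 9121 = 672084085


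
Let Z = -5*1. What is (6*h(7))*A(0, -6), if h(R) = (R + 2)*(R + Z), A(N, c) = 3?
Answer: 324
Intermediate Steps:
Z = -5
h(R) = (-5 + R)*(2 + R) (h(R) = (R + 2)*(R - 5) = (2 + R)*(-5 + R) = (-5 + R)*(2 + R))
(6*h(7))*A(0, -6) = (6*(-10 + 7**2 - 3*7))*3 = (6*(-10 + 49 - 21))*3 = (6*18)*3 = 108*3 = 324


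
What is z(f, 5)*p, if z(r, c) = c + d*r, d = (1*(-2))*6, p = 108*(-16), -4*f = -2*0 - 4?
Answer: 12096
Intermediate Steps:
f = 1 (f = -(-2*0 - 4)/4 = -(0 - 4)/4 = -1/4*(-4) = 1)
p = -1728
d = -12 (d = -2*6 = -12)
z(r, c) = c - 12*r
z(f, 5)*p = (5 - 12*1)*(-1728) = (5 - 12)*(-1728) = -7*(-1728) = 12096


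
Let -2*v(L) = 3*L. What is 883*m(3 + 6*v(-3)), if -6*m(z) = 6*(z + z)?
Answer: -52980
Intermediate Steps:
v(L) = -3*L/2
m(z) = -2*z (m(z) = -(z + z) = -2*z)
883*m(3 + 6*v(-3)) = 883*(-2*(3 + 6*(-3/2*(-3)))) = 883*(-2*(3 + 6*(9/2))) = 883*(-2*(3 + 27)) = 883*(-2*30) = 883*(-60) = -52980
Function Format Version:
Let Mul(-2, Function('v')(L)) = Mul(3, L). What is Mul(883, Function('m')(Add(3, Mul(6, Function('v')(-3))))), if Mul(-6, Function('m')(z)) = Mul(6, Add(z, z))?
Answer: -52980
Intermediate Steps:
Function('v')(L) = Mul(Rational(-3, 2), L) (Function('v')(L) = Mul(Rational(-1, 2), Mul(3, L)) = Mul(Rational(-3, 2), L))
Function('m')(z) = Mul(-2, z) (Function('m')(z) = Mul(Rational(-1, 6), Mul(6, Add(z, z))) = Mul(Rational(-1, 6), Mul(6, Mul(2, z))) = Mul(Rational(-1, 6), Mul(12, z)) = Mul(-2, z))
Mul(883, Function('m')(Add(3, Mul(6, Function('v')(-3))))) = Mul(883, Mul(-2, Add(3, Mul(6, Mul(Rational(-3, 2), -3))))) = Mul(883, Mul(-2, Add(3, Mul(6, Rational(9, 2))))) = Mul(883, Mul(-2, Add(3, 27))) = Mul(883, Mul(-2, 30)) = Mul(883, -60) = -52980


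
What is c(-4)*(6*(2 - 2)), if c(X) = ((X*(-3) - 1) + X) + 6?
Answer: 0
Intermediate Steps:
c(X) = 5 - 2*X (c(X) = ((-3*X - 1) + X) + 6 = ((-1 - 3*X) + X) + 6 = (-1 - 2*X) + 6 = 5 - 2*X)
c(-4)*(6*(2 - 2)) = (5 - 2*(-4))*(6*(2 - 2)) = (5 + 8)*(6*0) = 13*0 = 0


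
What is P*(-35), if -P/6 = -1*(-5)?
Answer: 1050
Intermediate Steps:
P = -30 (P = -(-6)*(-5) = -6*5 = -30)
P*(-35) = -30*(-35) = 1050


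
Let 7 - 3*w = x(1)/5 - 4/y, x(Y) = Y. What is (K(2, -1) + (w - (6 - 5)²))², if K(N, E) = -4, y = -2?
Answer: 289/25 ≈ 11.560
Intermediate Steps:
w = 8/5 (w = 7/3 - (1/5 - 4/(-2))/3 = 7/3 - (1*(⅕) - 4*(-½))/3 = 7/3 - (⅕ + 2)/3 = 7/3 - ⅓*11/5 = 7/3 - 11/15 = 8/5 ≈ 1.6000)
(K(2, -1) + (w - (6 - 5)²))² = (-4 + (8/5 - (6 - 5)²))² = (-4 + (8/5 - 1*1²))² = (-4 + (8/5 - 1*1))² = (-4 + (8/5 - 1))² = (-4 + ⅗)² = (-17/5)² = 289/25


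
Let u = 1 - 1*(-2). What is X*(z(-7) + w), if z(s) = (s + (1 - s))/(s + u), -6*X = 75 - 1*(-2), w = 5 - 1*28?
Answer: 2387/8 ≈ 298.38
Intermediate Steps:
u = 3 (u = 1 + 2 = 3)
w = -23 (w = 5 - 28 = -23)
X = -77/6 (X = -(75 - 1*(-2))/6 = -(75 + 2)/6 = -⅙*77 = -77/6 ≈ -12.833)
z(s) = 1/(3 + s) (z(s) = (s + (1 - s))/(s + 3) = 1/(3 + s))
X*(z(-7) + w) = -77*(1/(3 - 7) - 23)/6 = -77*(1/(-4) - 23)/6 = -77*(-¼ - 23)/6 = -77/6*(-93/4) = 2387/8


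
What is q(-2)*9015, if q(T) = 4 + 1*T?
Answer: 18030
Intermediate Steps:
q(T) = 4 + T
q(-2)*9015 = (4 - 2)*9015 = 2*9015 = 18030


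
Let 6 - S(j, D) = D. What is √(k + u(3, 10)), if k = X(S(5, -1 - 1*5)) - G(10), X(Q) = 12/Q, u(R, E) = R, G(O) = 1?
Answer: √3 ≈ 1.7320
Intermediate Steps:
S(j, D) = 6 - D
k = 0 (k = 12/(6 - (-1 - 1*5)) - 1*1 = 12/(6 - (-1 - 5)) - 1 = 12/(6 - 1*(-6)) - 1 = 12/(6 + 6) - 1 = 12/12 - 1 = 12*(1/12) - 1 = 1 - 1 = 0)
√(k + u(3, 10)) = √(0 + 3) = √3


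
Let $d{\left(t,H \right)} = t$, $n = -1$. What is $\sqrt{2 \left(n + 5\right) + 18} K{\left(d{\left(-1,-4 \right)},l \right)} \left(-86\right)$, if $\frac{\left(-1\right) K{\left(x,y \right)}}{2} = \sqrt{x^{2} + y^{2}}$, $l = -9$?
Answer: $344 \sqrt{533} \approx 7941.9$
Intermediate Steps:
$K{\left(x,y \right)} = - 2 \sqrt{x^{2} + y^{2}}$
$\sqrt{2 \left(n + 5\right) + 18} K{\left(d{\left(-1,-4 \right)},l \right)} \left(-86\right) = \sqrt{2 \left(-1 + 5\right) + 18} \left(- 2 \sqrt{\left(-1\right)^{2} + \left(-9\right)^{2}}\right) \left(-86\right) = \sqrt{2 \cdot 4 + 18} \left(- 2 \sqrt{1 + 81}\right) \left(-86\right) = \sqrt{8 + 18} \left(- 2 \sqrt{82}\right) \left(-86\right) = \sqrt{26} \left(- 2 \sqrt{82}\right) \left(-86\right) = - 4 \sqrt{533} \left(-86\right) = 344 \sqrt{533}$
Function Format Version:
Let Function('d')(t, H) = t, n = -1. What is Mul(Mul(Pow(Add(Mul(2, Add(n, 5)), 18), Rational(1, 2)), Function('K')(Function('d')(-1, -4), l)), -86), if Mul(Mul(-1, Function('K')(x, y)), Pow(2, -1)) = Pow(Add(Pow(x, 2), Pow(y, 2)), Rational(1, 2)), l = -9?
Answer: Mul(344, Pow(533, Rational(1, 2))) ≈ 7941.9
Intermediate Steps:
Function('K')(x, y) = Mul(-2, Pow(Add(Pow(x, 2), Pow(y, 2)), Rational(1, 2)))
Mul(Mul(Pow(Add(Mul(2, Add(n, 5)), 18), Rational(1, 2)), Function('K')(Function('d')(-1, -4), l)), -86) = Mul(Mul(Pow(Add(Mul(2, Add(-1, 5)), 18), Rational(1, 2)), Mul(-2, Pow(Add(Pow(-1, 2), Pow(-9, 2)), Rational(1, 2)))), -86) = Mul(Mul(Pow(Add(Mul(2, 4), 18), Rational(1, 2)), Mul(-2, Pow(Add(1, 81), Rational(1, 2)))), -86) = Mul(Mul(Pow(Add(8, 18), Rational(1, 2)), Mul(-2, Pow(82, Rational(1, 2)))), -86) = Mul(Mul(Pow(26, Rational(1, 2)), Mul(-2, Pow(82, Rational(1, 2)))), -86) = Mul(Mul(-4, Pow(533, Rational(1, 2))), -86) = Mul(344, Pow(533, Rational(1, 2)))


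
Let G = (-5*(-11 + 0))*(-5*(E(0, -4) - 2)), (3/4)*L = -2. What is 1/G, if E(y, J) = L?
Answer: 3/3850 ≈ 0.00077922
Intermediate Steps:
L = -8/3 (L = (4/3)*(-2) = -8/3 ≈ -2.6667)
E(y, J) = -8/3
G = 3850/3 (G = (-5*(-11 + 0))*(-5*(-8/3 - 2)) = (-5*(-11))*(-5*(-14/3)) = 55*(70/3) = 3850/3 ≈ 1283.3)
1/G = 1/(3850/3) = 3/3850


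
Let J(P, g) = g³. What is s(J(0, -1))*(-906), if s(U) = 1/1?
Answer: -906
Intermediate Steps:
s(U) = 1
s(J(0, -1))*(-906) = 1*(-906) = -906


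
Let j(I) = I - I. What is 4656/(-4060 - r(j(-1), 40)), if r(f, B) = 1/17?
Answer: -26384/23007 ≈ -1.1468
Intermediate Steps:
j(I) = 0
r(f, B) = 1/17
4656/(-4060 - r(j(-1), 40)) = 4656/(-4060 - 1*1/17) = 4656/(-4060 - 1/17) = 4656/(-69021/17) = 4656*(-17/69021) = -26384/23007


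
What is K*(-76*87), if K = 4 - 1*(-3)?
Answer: -46284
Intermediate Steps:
K = 7 (K = 4 + 3 = 7)
K*(-76*87) = 7*(-76*87) = 7*(-6612) = -46284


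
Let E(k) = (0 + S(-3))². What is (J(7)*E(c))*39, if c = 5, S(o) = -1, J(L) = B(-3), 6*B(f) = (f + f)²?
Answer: 234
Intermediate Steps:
B(f) = 2*f²/3 (B(f) = (f + f)²/6 = (2*f)²/6 = (4*f²)/6 = 2*f²/3)
J(L) = 6 (J(L) = (⅔)*(-3)² = (⅔)*9 = 6)
E(k) = 1 (E(k) = (0 - 1)² = (-1)² = 1)
(J(7)*E(c))*39 = (6*1)*39 = 6*39 = 234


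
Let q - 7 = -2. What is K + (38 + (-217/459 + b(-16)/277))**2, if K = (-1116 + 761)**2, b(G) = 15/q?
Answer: 2060015966516029/16165342449 ≈ 1.2743e+5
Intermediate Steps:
q = 5 (q = 7 - 2 = 5)
b(G) = 3 (b(G) = 15/5 = 15*(1/5) = 3)
K = 126025 (K = (-355)**2 = 126025)
K + (38 + (-217/459 + b(-16)/277))**2 = 126025 + (38 + (-217/459 + 3/277))**2 = 126025 + (38 - 58732/127143)**2 = 126025 + (4772702/127143)**2 = 126025 + 22778684380804/16165342449 = 2060015966516029/16165342449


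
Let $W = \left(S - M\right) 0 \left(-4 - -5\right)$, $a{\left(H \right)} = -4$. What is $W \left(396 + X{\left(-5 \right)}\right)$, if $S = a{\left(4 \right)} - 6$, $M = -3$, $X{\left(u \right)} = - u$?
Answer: $0$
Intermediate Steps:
$S = -10$ ($S = -4 - 6 = -10$)
$W = 0$ ($W = \left(-10 - -3\right) 0 \left(-4 - -5\right) = \left(-10 + 3\right) 0 \left(-4 + 5\right) = \left(-7\right) 0 \cdot 1 = 0 \cdot 1 = 0$)
$W \left(396 + X{\left(-5 \right)}\right) = 0 \left(396 - -5\right) = 0 \left(396 + 5\right) = 0 \cdot 401 = 0$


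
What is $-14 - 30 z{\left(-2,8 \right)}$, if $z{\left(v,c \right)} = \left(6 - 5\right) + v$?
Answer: $16$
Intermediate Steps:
$z{\left(v,c \right)} = 1 + v$
$-14 - 30 z{\left(-2,8 \right)} = -14 - 30 \left(1 - 2\right) = -14 - -30 = -14 + 30 = 16$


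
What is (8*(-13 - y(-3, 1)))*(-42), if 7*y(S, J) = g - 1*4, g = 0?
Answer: 4176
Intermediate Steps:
y(S, J) = -4/7 (y(S, J) = (0 - 1*4)/7 = (0 - 4)/7 = (⅐)*(-4) = -4/7)
(8*(-13 - y(-3, 1)))*(-42) = (8*(-13 - 1*(-4/7)))*(-42) = (8*(-13 + 4/7))*(-42) = (8*(-87/7))*(-42) = -696/7*(-42) = 4176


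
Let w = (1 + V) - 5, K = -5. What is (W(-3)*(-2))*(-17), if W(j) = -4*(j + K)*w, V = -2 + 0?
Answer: -6528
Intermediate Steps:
V = -2
w = -6 (w = (1 - 2) - 5 = -1 - 5 = -6)
W(j) = -120 + 24*j (W(j) = -4*(j - 5)*(-6) = -4*(-5 + j)*(-6) = -4*(30 - 6*j) = -120 + 24*j)
(W(-3)*(-2))*(-17) = ((-120 + 24*(-3))*(-2))*(-17) = ((-120 - 72)*(-2))*(-17) = -192*(-2)*(-17) = 384*(-17) = -6528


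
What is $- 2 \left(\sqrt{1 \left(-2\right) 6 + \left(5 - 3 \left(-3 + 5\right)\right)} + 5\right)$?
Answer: $-10 - 2 i \sqrt{13} \approx -10.0 - 7.2111 i$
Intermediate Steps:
$- 2 \left(\sqrt{1 \left(-2\right) 6 + \left(5 - 3 \left(-3 + 5\right)\right)} + 5\right) = - 2 \left(\sqrt{\left(-2\right) 6 + \left(5 - 6\right)} + 5\right) = - 2 \left(\sqrt{-12 + \left(5 - 6\right)} + 5\right) = - 2 \left(\sqrt{-12 - 1} + 5\right) = - 2 \left(\sqrt{-13} + 5\right) = - 2 \left(i \sqrt{13} + 5\right) = - 2 \left(5 + i \sqrt{13}\right) = -10 - 2 i \sqrt{13}$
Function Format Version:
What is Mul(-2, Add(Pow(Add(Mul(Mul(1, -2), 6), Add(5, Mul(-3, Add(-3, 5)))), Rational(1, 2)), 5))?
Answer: Add(-10, Mul(-2, I, Pow(13, Rational(1, 2)))) ≈ Add(-10.000, Mul(-7.2111, I))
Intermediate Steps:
Mul(-2, Add(Pow(Add(Mul(Mul(1, -2), 6), Add(5, Mul(-3, Add(-3, 5)))), Rational(1, 2)), 5)) = Mul(-2, Add(Pow(Add(Mul(-2, 6), Add(5, Mul(-3, 2))), Rational(1, 2)), 5)) = Mul(-2, Add(Pow(Add(-12, Add(5, -6)), Rational(1, 2)), 5)) = Mul(-2, Add(Pow(Add(-12, -1), Rational(1, 2)), 5)) = Mul(-2, Add(Pow(-13, Rational(1, 2)), 5)) = Mul(-2, Add(Mul(I, Pow(13, Rational(1, 2))), 5)) = Mul(-2, Add(5, Mul(I, Pow(13, Rational(1, 2))))) = Add(-10, Mul(-2, I, Pow(13, Rational(1, 2))))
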